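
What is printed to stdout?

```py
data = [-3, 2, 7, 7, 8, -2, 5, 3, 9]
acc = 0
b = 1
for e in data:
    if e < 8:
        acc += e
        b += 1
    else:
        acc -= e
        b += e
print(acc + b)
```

27

e=-3: <8, acc = 0+(-3) = -3; b=2
e=2: <8, acc = (-3)+2 = -1; b=3
e=7: <8, acc = (-1)+7 = 6; b=4
e=7: <8, acc = 6+7 = 13; b=5
e=8: not <8, acc = 13-8 = 5; b=13
e=-2: <8, acc = 5+(-2) = 3; b=14
e=5: <8, acc = 3+5 = 8; b=15
e=3: <8, acc = 8+3 = 11; b=16
e=9: not <8, acc = 11-9 = 2; b=25
acc+b = 2+25 = 27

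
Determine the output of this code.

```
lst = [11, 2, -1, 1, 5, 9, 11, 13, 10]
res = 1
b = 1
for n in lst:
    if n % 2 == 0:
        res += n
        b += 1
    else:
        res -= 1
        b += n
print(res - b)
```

-46

n=11: not even, res = 1-1 = 0; b=12
n=2: even, res = 0+2 = 2; b=13
n=-1: not even, res = 2-1 = 1; b=12
n=1: not even, res = 1-1 = 0; b=13
n=5: not even, res = 0-1 = -1; b=18
n=9: not even, res = (-1)-1 = -2; b=27
n=11: not even, res = (-2)-1 = -3; b=38
n=13: not even, res = (-3)-1 = -4; b=51
n=10: even, res = (-4)+10 = 6; b=52
res-b = 6-52 = -46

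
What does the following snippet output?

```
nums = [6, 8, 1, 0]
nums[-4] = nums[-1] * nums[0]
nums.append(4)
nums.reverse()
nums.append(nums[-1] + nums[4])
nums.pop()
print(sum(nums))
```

nums[-4] = nums[-1]*nums[0] = 0*6 = 0 → [0, 8, 1, 0]
append 4 → [0, 8, 1, 0, 4]
reverse → [4, 0, 1, 8, 0]
append nums[-1]+nums[4] = 0+0 = 0 → [4, 0, 1, 8, 0, 0]
pop() removes 0 → [4, 0, 1, 8, 0]
sum = 13

13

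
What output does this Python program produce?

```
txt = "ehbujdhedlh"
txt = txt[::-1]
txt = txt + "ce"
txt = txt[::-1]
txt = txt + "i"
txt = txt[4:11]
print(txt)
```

reverse → 'hldehdjubhe'
+ 'ce' → 'hldehdjubhece'
reverse → 'ecehbujdhedlh'
+ 'i' → 'ecehbujdhedlhi'
slice [4:11] → 'bujdhed'

bujdhed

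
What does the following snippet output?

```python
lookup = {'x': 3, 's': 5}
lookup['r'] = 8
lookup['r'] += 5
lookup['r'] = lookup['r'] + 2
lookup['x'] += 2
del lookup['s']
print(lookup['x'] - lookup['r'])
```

-10

lookup['r'] = 8 → {'x': 3, 's': 5, 'r': 8}
lookup['r'] = 8+5 = 13 → {'x': 3, 's': 5, 'r': 13}
lookup['r'] = lookup['r']+2 = 15 → {'x': 3, 's': 5, 'r': 15}
lookup['x'] = 3+2 = 5 → {'x': 5, 's': 5, 'r': 15}
del 's' → {'x': 5, 'r': 15}
lookup['x']-lookup['r'] = 5-15 = -10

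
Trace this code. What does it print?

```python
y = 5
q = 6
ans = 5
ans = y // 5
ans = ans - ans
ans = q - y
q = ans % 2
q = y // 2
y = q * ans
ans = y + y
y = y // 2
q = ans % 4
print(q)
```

0

ans = 5//5 = 1
ans = 1-1 = 0
ans = 6-5 = 1
q = 1%2 = 1
q = 5//2 = 2
y = 2*1 = 2
ans = 2+2 = 4
y = 2//2 = 1
q = 4%4 = 0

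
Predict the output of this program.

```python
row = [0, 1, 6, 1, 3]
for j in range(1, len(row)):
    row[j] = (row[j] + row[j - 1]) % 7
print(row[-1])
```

4

j=1: row[1] = (1+0)%7 = 1 → [0, 1, 6, 1, 3]
j=2: row[2] = (6+1)%7 = 0 → [0, 1, 0, 1, 3]
j=3: row[3] = (1+0)%7 = 1 → [0, 1, 0, 1, 3]
j=4: row[4] = (3+1)%7 = 4 → [0, 1, 0, 1, 4]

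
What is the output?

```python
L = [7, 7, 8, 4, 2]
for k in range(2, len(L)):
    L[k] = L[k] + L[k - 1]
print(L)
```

[7, 7, 15, 19, 21]

k=2: L[2] = 8+7 = 15 → [7, 7, 15, 4, 2]
k=3: L[3] = 4+15 = 19 → [7, 7, 15, 19, 2]
k=4: L[4] = 2+19 = 21 → [7, 7, 15, 19, 21]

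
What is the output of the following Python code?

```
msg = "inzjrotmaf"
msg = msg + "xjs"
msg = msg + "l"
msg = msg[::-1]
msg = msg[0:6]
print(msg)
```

+ 'xjs' → 'inzjrotmafxjs'
+ 'l' → 'inzjrotmafxjsl'
reverse → 'lsjxfamtorjzni'
slice [0:6] → 'lsjxfa'

lsjxfa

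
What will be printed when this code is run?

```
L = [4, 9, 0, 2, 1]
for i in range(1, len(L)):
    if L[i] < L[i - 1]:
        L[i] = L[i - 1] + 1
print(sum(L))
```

46

i=1: 9>=4, unchanged → [4, 9, 0, 2, 1]
i=2: 0<9, L[2] = 9+1 = 10 → [4, 9, 10, 2, 1]
i=3: 2<10, L[3] = 10+1 = 11 → [4, 9, 10, 11, 1]
i=4: 1<11, L[4] = 11+1 = 12 → [4, 9, 10, 11, 12]
sum = 46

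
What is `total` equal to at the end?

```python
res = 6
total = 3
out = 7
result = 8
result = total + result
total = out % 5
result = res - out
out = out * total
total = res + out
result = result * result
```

20

result = 3+8 = 11
total = 7%5 = 2
result = 6-7 = -1
out = 7*2 = 14
total = 6+14 = 20
result = (-1)*(-1) = 1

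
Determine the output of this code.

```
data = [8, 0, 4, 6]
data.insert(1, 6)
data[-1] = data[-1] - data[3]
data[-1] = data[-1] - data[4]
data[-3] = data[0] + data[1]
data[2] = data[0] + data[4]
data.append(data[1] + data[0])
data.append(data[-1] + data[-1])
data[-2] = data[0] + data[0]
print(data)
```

[8, 6, 8, 4, 0, 16, 28]

insert 6 at 1 → [8, 6, 0, 4, 6]
data[-1] = data[-1]-data[3] = 6-4 = 2 → [8, 6, 0, 4, 2]
data[-1] = data[-1]-data[4] = 2-2 = 0 → [8, 6, 0, 4, 0]
data[-3] = data[0]+data[1] = 8+6 = 14 → [8, 6, 14, 4, 0]
data[2] = data[0]+data[4] = 8+0 = 8 → [8, 6, 8, 4, 0]
append data[1]+data[0] = 6+8 = 14 → [8, 6, 8, 4, 0, 14]
append data[-1]+data[-1] = 14+14 = 28 → [8, 6, 8, 4, 0, 14, 28]
data[-2] = data[0]+data[0] = 8+8 = 16 → [8, 6, 8, 4, 0, 16, 28]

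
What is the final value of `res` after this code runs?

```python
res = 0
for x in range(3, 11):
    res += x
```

52

x=3: res = 0+3 = 3
x=4: res = 3+4 = 7
x=5: res = 7+5 = 12
x=6: res = 12+6 = 18
x=7: res = 18+7 = 25
x=8: res = 25+8 = 33
x=9: res = 33+9 = 42
x=10: res = 42+10 = 52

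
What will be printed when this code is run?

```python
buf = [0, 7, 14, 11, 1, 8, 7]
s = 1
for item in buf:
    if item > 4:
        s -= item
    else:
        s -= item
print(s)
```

item=0: not >4, s = 1-0 = 1
item=7: >4, s = 1-7 = -6
item=14: >4, s = (-6)-14 = -20
item=11: >4, s = (-20)-11 = -31
item=1: not >4, s = (-31)-1 = -32
item=8: >4, s = (-32)-8 = -40
item=7: >4, s = (-40)-7 = -47

-47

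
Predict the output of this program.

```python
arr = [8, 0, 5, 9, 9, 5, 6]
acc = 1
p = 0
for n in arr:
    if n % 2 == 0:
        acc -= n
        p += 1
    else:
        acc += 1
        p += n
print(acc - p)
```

-40

n=8: even, acc = 1-8 = -7; p=1
n=0: even, acc = (-7)-0 = -7; p=2
n=5: not even, acc = (-7)+1 = -6; p=7
n=9: not even, acc = (-6)+1 = -5; p=16
n=9: not even, acc = (-5)+1 = -4; p=25
n=5: not even, acc = (-4)+1 = -3; p=30
n=6: even, acc = (-3)-6 = -9; p=31
acc-p = (-9)-31 = -40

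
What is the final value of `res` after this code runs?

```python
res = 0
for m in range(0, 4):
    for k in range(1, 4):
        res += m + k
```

m=0,k=1: res = 0+1 = 1
m=0,k=2: res = 1+2 = 3
m=0,k=3: res = 3+3 = 6
m=1,k=1: res = 6+2 = 8
m=1,k=2: res = 8+3 = 11
m=1,k=3: res = 11+4 = 15
m=2,k=1: res = 15+3 = 18
m=2,k=2: res = 18+4 = 22
m=2,k=3: res = 22+5 = 27
m=3,k=1: res = 27+4 = 31
m=3,k=2: res = 31+5 = 36
m=3,k=3: res = 36+6 = 42

42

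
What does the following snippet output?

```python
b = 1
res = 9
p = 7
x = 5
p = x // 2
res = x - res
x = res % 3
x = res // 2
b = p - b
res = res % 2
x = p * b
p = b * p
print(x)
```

2

p = 5//2 = 2
res = 5-9 = -4
x = (-4)%3 = 2
x = (-4)//2 = -2
b = 2-1 = 1
res = (-4)%2 = 0
x = 2*1 = 2
p = 1*2 = 2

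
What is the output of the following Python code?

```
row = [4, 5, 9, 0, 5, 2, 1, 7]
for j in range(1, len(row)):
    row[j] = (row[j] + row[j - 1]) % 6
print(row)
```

[4, 3, 0, 0, 5, 1, 2, 3]

j=1: row[1] = (5+4)%6 = 3 → [4, 3, 9, 0, 5, 2, 1, 7]
j=2: row[2] = (9+3)%6 = 0 → [4, 3, 0, 0, 5, 2, 1, 7]
j=3: row[3] = (0+0)%6 = 0 → [4, 3, 0, 0, 5, 2, 1, 7]
j=4: row[4] = (5+0)%6 = 5 → [4, 3, 0, 0, 5, 2, 1, 7]
j=5: row[5] = (2+5)%6 = 1 → [4, 3, 0, 0, 5, 1, 1, 7]
j=6: row[6] = (1+1)%6 = 2 → [4, 3, 0, 0, 5, 1, 2, 7]
j=7: row[7] = (7+2)%6 = 3 → [4, 3, 0, 0, 5, 1, 2, 3]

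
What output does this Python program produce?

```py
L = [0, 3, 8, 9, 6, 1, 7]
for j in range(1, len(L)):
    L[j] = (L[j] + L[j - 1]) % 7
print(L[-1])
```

j=1: L[1] = (3+0)%7 = 3 → [0, 3, 8, 9, 6, 1, 7]
j=2: L[2] = (8+3)%7 = 4 → [0, 3, 4, 9, 6, 1, 7]
j=3: L[3] = (9+4)%7 = 6 → [0, 3, 4, 6, 6, 1, 7]
j=4: L[4] = (6+6)%7 = 5 → [0, 3, 4, 6, 5, 1, 7]
j=5: L[5] = (1+5)%7 = 6 → [0, 3, 4, 6, 5, 6, 7]
j=6: L[6] = (7+6)%7 = 6 → [0, 3, 4, 6, 5, 6, 6]

6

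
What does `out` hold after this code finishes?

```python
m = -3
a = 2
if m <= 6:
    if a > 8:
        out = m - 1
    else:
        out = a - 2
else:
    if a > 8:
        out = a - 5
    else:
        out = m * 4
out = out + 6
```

m=-3, a=2
m <= 6 is True; a > 8 is False
→ out = a - 2 = 0
out = 0+6 = 6

6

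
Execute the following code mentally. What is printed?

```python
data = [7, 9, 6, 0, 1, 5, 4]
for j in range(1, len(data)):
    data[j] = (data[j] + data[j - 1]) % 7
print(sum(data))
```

17

j=1: data[1] = (9+7)%7 = 2 → [7, 2, 6, 0, 1, 5, 4]
j=2: data[2] = (6+2)%7 = 1 → [7, 2, 1, 0, 1, 5, 4]
j=3: data[3] = (0+1)%7 = 1 → [7, 2, 1, 1, 1, 5, 4]
j=4: data[4] = (1+1)%7 = 2 → [7, 2, 1, 1, 2, 5, 4]
j=5: data[5] = (5+2)%7 = 0 → [7, 2, 1, 1, 2, 0, 4]
j=6: data[6] = (4+0)%7 = 4 → [7, 2, 1, 1, 2, 0, 4]
sum = 17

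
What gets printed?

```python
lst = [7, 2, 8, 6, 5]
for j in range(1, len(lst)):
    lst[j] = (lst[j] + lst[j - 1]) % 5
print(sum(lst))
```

19

j=1: lst[1] = (2+7)%5 = 4 → [7, 4, 8, 6, 5]
j=2: lst[2] = (8+4)%5 = 2 → [7, 4, 2, 6, 5]
j=3: lst[3] = (6+2)%5 = 3 → [7, 4, 2, 3, 5]
j=4: lst[4] = (5+3)%5 = 3 → [7, 4, 2, 3, 3]
sum = 19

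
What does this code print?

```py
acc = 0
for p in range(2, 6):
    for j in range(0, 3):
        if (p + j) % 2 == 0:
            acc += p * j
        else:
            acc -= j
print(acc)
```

14

p=2,j=0: even sum, acc = 0+0 = 0
p=2,j=1: odd sum, acc = 0-1 = -1
p=2,j=2: even sum, acc = (-1)+4 = 3
p=3,j=0: odd sum, acc = 3-0 = 3
p=3,j=1: even sum, acc = 3+3 = 6
p=3,j=2: odd sum, acc = 6-2 = 4
p=4,j=0: even sum, acc = 4+0 = 4
p=4,j=1: odd sum, acc = 4-1 = 3
p=4,j=2: even sum, acc = 3+8 = 11
p=5,j=0: odd sum, acc = 11-0 = 11
p=5,j=1: even sum, acc = 11+5 = 16
p=5,j=2: odd sum, acc = 16-2 = 14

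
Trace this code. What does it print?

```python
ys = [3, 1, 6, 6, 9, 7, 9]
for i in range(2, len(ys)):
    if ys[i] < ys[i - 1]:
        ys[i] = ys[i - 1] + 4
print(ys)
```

[3, 1, 6, 6, 9, 13, 17]

i=2: 6>=1, unchanged → [3, 1, 6, 6, 9, 7, 9]
i=3: 6>=6, unchanged → [3, 1, 6, 6, 9, 7, 9]
i=4: 9>=6, unchanged → [3, 1, 6, 6, 9, 7, 9]
i=5: 7<9, ys[5] = 9+4 = 13 → [3, 1, 6, 6, 9, 13, 9]
i=6: 9<13, ys[6] = 13+4 = 17 → [3, 1, 6, 6, 9, 13, 17]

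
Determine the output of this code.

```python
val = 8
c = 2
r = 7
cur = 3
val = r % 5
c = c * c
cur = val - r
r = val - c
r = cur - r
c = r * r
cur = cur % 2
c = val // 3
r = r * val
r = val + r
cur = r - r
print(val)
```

val = 7%5 = 2
c = 2*2 = 4
cur = 2-7 = -5
r = 2-4 = -2
r = (-5)-(-2) = -3
c = (-3)*(-3) = 9
cur = (-5)%2 = 1
c = 2//3 = 0
r = (-3)*2 = -6
r = 2+(-6) = -4
cur = (-4)-(-4) = 0

2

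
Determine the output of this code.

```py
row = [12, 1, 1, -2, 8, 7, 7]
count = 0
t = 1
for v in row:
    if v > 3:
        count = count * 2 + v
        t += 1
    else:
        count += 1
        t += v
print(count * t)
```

v=12: >3, count = 0*2+12 = 12; t=2
v=1: not >3, count = 12+1 = 13; t=3
v=1: not >3, count = 13+1 = 14; t=4
v=-2: not >3, count = 14+1 = 15; t=2
v=8: >3, count = 15*2+8 = 38; t=3
v=7: >3, count = 38*2+7 = 83; t=4
v=7: >3, count = 83*2+7 = 173; t=5
count*t = 173*5 = 865

865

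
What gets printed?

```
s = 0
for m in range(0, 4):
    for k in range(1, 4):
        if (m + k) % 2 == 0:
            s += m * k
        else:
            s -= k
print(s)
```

m=0,k=1: odd sum, s = 0-1 = -1
m=0,k=2: even sum, s = (-1)+0 = -1
m=0,k=3: odd sum, s = (-1)-3 = -4
m=1,k=1: even sum, s = (-4)+1 = -3
m=1,k=2: odd sum, s = (-3)-2 = -5
m=1,k=3: even sum, s = (-5)+3 = -2
m=2,k=1: odd sum, s = (-2)-1 = -3
m=2,k=2: even sum, s = (-3)+4 = 1
m=2,k=3: odd sum, s = 1-3 = -2
m=3,k=1: even sum, s = (-2)+3 = 1
m=3,k=2: odd sum, s = 1-2 = -1
m=3,k=3: even sum, s = (-1)+9 = 8

8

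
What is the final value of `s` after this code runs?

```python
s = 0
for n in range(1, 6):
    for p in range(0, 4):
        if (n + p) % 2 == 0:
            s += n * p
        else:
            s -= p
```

34

n=1,p=0: odd sum, s = 0-0 = 0
n=1,p=1: even sum, s = 0+1 = 1
n=1,p=2: odd sum, s = 1-2 = -1
n=1,p=3: even sum, s = (-1)+3 = 2
n=2,p=0: even sum, s = 2+0 = 2
n=2,p=1: odd sum, s = 2-1 = 1
n=2,p=2: even sum, s = 1+4 = 5
n=2,p=3: odd sum, s = 5-3 = 2
n=3,p=0: odd sum, s = 2-0 = 2
n=3,p=1: even sum, s = 2+3 = 5
n=3,p=2: odd sum, s = 5-2 = 3
n=3,p=3: even sum, s = 3+9 = 12
n=4,p=0: even sum, s = 12+0 = 12
n=4,p=1: odd sum, s = 12-1 = 11
n=4,p=2: even sum, s = 11+8 = 19
n=4,p=3: odd sum, s = 19-3 = 16
n=5,p=0: odd sum, s = 16-0 = 16
n=5,p=1: even sum, s = 16+5 = 21
n=5,p=2: odd sum, s = 21-2 = 19
n=5,p=3: even sum, s = 19+15 = 34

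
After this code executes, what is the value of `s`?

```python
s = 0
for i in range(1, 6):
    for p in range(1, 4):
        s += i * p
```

90

i=1,p=1: s = 0+1 = 1
i=1,p=2: s = 1+2 = 3
i=1,p=3: s = 3+3 = 6
i=2,p=1: s = 6+2 = 8
i=2,p=2: s = 8+4 = 12
i=2,p=3: s = 12+6 = 18
i=3,p=1: s = 18+3 = 21
i=3,p=2: s = 21+6 = 27
i=3,p=3: s = 27+9 = 36
i=4,p=1: s = 36+4 = 40
i=4,p=2: s = 40+8 = 48
i=4,p=3: s = 48+12 = 60
i=5,p=1: s = 60+5 = 65
i=5,p=2: s = 65+10 = 75
i=5,p=3: s = 75+15 = 90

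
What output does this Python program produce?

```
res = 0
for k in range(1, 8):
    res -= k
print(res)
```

k=1: res = 0-1 = -1
k=2: res = (-1)-2 = -3
k=3: res = (-3)-3 = -6
k=4: res = (-6)-4 = -10
k=5: res = (-10)-5 = -15
k=6: res = (-15)-6 = -21
k=7: res = (-21)-7 = -28

-28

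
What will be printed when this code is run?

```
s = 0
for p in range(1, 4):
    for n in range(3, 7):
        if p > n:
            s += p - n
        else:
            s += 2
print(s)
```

p=1,n=3: not 1>3, s = 0+2 = 2
p=1,n=4: not 1>4, s = 2+2 = 4
p=1,n=5: not 1>5, s = 4+2 = 6
p=1,n=6: not 1>6, s = 6+2 = 8
p=2,n=3: not 2>3, s = 8+2 = 10
p=2,n=4: not 2>4, s = 10+2 = 12
p=2,n=5: not 2>5, s = 12+2 = 14
p=2,n=6: not 2>6, s = 14+2 = 16
p=3,n=3: not 3>3, s = 16+2 = 18
p=3,n=4: not 3>4, s = 18+2 = 20
p=3,n=5: not 3>5, s = 20+2 = 22
p=3,n=6: not 3>6, s = 22+2 = 24

24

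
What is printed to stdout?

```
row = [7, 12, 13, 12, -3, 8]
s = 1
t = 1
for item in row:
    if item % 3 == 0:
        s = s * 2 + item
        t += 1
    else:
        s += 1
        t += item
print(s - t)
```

58

item=7: not %3==0, s = 1+1 = 2; t=8
item=12: %3==0, s = 2*2+12 = 16; t=9
item=13: not %3==0, s = 16+1 = 17; t=22
item=12: %3==0, s = 17*2+12 = 46; t=23
item=-3: %3==0, s = 46*2+(-3) = 89; t=24
item=8: not %3==0, s = 89+1 = 90; t=32
s-t = 90-32 = 58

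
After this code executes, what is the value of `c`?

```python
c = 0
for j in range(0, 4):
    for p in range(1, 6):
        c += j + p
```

j=0,p=1: c = 0+1 = 1
j=0,p=2: c = 1+2 = 3
j=0,p=3: c = 3+3 = 6
j=0,p=4: c = 6+4 = 10
j=0,p=5: c = 10+5 = 15
j=1,p=1: c = 15+2 = 17
j=1,p=2: c = 17+3 = 20
j=1,p=3: c = 20+4 = 24
j=1,p=4: c = 24+5 = 29
j=1,p=5: c = 29+6 = 35
j=2,p=1: c = 35+3 = 38
j=2,p=2: c = 38+4 = 42
j=2,p=3: c = 42+5 = 47
j=2,p=4: c = 47+6 = 53
j=2,p=5: c = 53+7 = 60
j=3,p=1: c = 60+4 = 64
j=3,p=2: c = 64+5 = 69
j=3,p=3: c = 69+6 = 75
j=3,p=4: c = 75+7 = 82
j=3,p=5: c = 82+8 = 90

90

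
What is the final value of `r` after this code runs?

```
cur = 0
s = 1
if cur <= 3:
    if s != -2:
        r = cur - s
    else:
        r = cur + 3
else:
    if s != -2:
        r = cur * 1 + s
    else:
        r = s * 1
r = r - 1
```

cur=0, s=1
cur <= 3 is True; s != -2 is True
→ r = cur - s = -1
r = (-1)-1 = -2

-2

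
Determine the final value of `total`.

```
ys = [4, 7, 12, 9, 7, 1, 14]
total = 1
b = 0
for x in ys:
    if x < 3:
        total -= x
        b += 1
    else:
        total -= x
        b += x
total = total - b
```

x=4: not <3, total = 1-4 = -3; b=4
x=7: not <3, total = (-3)-7 = -10; b=11
x=12: not <3, total = (-10)-12 = -22; b=23
x=9: not <3, total = (-22)-9 = -31; b=32
x=7: not <3, total = (-31)-7 = -38; b=39
x=1: <3, total = (-38)-1 = -39; b=40
x=14: not <3, total = (-39)-14 = -53; b=54
total-b = (-53)-54 = -107

-107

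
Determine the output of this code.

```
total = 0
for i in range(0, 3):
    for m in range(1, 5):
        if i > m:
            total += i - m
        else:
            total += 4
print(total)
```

45

i=0,m=1: not 0>1, total = 0+4 = 4
i=0,m=2: not 0>2, total = 4+4 = 8
i=0,m=3: not 0>3, total = 8+4 = 12
i=0,m=4: not 0>4, total = 12+4 = 16
i=1,m=1: not 1>1, total = 16+4 = 20
i=1,m=2: not 1>2, total = 20+4 = 24
i=1,m=3: not 1>3, total = 24+4 = 28
i=1,m=4: not 1>4, total = 28+4 = 32
i=2,m=1: 2>1, total = 32+1 = 33
i=2,m=2: not 2>2, total = 33+4 = 37
i=2,m=3: not 2>3, total = 37+4 = 41
i=2,m=4: not 2>4, total = 41+4 = 45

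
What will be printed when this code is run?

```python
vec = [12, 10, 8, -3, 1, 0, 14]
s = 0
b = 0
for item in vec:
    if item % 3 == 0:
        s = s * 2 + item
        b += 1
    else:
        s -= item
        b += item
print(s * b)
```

item=12: %3==0, s = 0*2+12 = 12; b=1
item=10: not %3==0, s = 12-10 = 2; b=11
item=8: not %3==0, s = 2-8 = -6; b=19
item=-3: %3==0, s = (-6)*2+(-3) = -15; b=20
item=1: not %3==0, s = (-15)-1 = -16; b=21
item=0: %3==0, s = (-16)*2+0 = -32; b=22
item=14: not %3==0, s = (-32)-14 = -46; b=36
s*b = (-46)*36 = -1656

-1656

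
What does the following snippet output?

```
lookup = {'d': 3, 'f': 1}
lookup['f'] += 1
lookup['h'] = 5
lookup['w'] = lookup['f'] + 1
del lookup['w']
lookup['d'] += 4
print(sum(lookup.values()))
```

lookup['f'] = 1+1 = 2 → {'d': 3, 'f': 2}
lookup['h'] = 5 → {'d': 3, 'f': 2, 'h': 5}
lookup['w'] = lookup['f']+1 = 3 → {'d': 3, 'f': 2, 'h': 5, 'w': 3}
del 'w' → {'d': 3, 'f': 2, 'h': 5}
lookup['d'] = 3+4 = 7 → {'d': 7, 'f': 2, 'h': 5}
sum of values = 14

14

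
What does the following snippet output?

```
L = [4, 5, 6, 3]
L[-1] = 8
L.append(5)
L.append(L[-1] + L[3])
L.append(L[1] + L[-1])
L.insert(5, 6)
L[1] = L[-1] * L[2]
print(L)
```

L[-1] = 8 → [4, 5, 6, 8]
append 5 → [4, 5, 6, 8, 5]
append L[-1]+L[3] = 5+8 = 13 → [4, 5, 6, 8, 5, 13]
append L[1]+L[-1] = 5+13 = 18 → [4, 5, 6, 8, 5, 13, 18]
insert 6 at 5 → [4, 5, 6, 8, 5, 6, 13, 18]
L[1] = L[-1]*L[2] = 18*6 = 108 → [4, 108, 6, 8, 5, 6, 13, 18]

[4, 108, 6, 8, 5, 6, 13, 18]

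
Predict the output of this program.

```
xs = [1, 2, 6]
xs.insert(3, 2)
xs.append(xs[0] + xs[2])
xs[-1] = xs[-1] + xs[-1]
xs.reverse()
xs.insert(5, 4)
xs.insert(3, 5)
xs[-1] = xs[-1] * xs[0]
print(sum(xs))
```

insert 2 at 3 → [1, 2, 6, 2]
append xs[0]+xs[2] = 1+6 = 7 → [1, 2, 6, 2, 7]
xs[-1] = xs[-1]+xs[-1] = 7+7 = 14 → [1, 2, 6, 2, 14]
reverse → [14, 2, 6, 2, 1]
insert 4 at 5 → [14, 2, 6, 2, 1, 4]
insert 5 at 3 → [14, 2, 6, 5, 2, 1, 4]
xs[-1] = xs[-1]*xs[0] = 4*14 = 56 → [14, 2, 6, 5, 2, 1, 56]
sum = 86

86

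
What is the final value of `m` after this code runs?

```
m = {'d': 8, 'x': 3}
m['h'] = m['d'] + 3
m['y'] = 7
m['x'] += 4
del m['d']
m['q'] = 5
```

m['h'] = m['d']+3 = 11 → {'d': 8, 'x': 3, 'h': 11}
m['y'] = 7 → {'d': 8, 'x': 3, 'h': 11, 'y': 7}
m['x'] = 3+4 = 7 → {'d': 8, 'x': 7, 'h': 11, 'y': 7}
del 'd' → {'x': 7, 'h': 11, 'y': 7}
m['q'] = 5 → {'x': 7, 'h': 11, 'y': 7, 'q': 5}

{'x': 7, 'h': 11, 'y': 7, 'q': 5}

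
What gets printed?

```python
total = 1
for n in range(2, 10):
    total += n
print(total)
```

n=2: total = 1+2 = 3
n=3: total = 3+3 = 6
n=4: total = 6+4 = 10
n=5: total = 10+5 = 15
n=6: total = 15+6 = 21
n=7: total = 21+7 = 28
n=8: total = 28+8 = 36
n=9: total = 36+9 = 45

45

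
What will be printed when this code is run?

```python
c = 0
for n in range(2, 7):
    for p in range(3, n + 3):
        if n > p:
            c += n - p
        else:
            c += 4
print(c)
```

n=2,p=3: not 2>3, c = 0+4 = 4
n=2,p=4: not 2>4, c = 4+4 = 8
n=3,p=3: not 3>3, c = 8+4 = 12
n=3,p=4: not 3>4, c = 12+4 = 16
n=3,p=5: not 3>5, c = 16+4 = 20
n=4,p=3: 4>3, c = 20+1 = 21
n=4,p=4: not 4>4, c = 21+4 = 25
n=4,p=5: not 4>5, c = 25+4 = 29
n=4,p=6: not 4>6, c = 29+4 = 33
n=5,p=3: 5>3, c = 33+2 = 35
n=5,p=4: 5>4, c = 35+1 = 36
n=5,p=5: not 5>5, c = 36+4 = 40
n=5,p=6: not 5>6, c = 40+4 = 44
n=5,p=7: not 5>7, c = 44+4 = 48
n=6,p=3: 6>3, c = 48+3 = 51
n=6,p=4: 6>4, c = 51+2 = 53
n=6,p=5: 6>5, c = 53+1 = 54
n=6,p=6: not 6>6, c = 54+4 = 58
n=6,p=7: not 6>7, c = 58+4 = 62
n=6,p=8: not 6>8, c = 62+4 = 66

66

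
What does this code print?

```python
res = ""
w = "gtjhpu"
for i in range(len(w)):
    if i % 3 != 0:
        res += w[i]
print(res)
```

i=0: skip
i=1: add 't' → 't'
i=2: add 'j' → 'tj'
i=3: skip
i=4: add 'p' → 'tjp'
i=5: add 'u' → 'tjpu'

tjpu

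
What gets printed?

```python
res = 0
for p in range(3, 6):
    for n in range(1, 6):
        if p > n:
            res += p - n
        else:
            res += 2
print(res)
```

31

p=3,n=1: 3>1, res = 0+2 = 2
p=3,n=2: 3>2, res = 2+1 = 3
p=3,n=3: not 3>3, res = 3+2 = 5
p=3,n=4: not 3>4, res = 5+2 = 7
p=3,n=5: not 3>5, res = 7+2 = 9
p=4,n=1: 4>1, res = 9+3 = 12
p=4,n=2: 4>2, res = 12+2 = 14
p=4,n=3: 4>3, res = 14+1 = 15
p=4,n=4: not 4>4, res = 15+2 = 17
p=4,n=5: not 4>5, res = 17+2 = 19
p=5,n=1: 5>1, res = 19+4 = 23
p=5,n=2: 5>2, res = 23+3 = 26
p=5,n=3: 5>3, res = 26+2 = 28
p=5,n=4: 5>4, res = 28+1 = 29
p=5,n=5: not 5>5, res = 29+2 = 31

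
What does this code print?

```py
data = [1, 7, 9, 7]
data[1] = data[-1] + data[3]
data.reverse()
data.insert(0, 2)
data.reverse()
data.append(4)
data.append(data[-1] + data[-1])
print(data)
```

data[1] = data[-1]+data[3] = 7+7 = 14 → [1, 14, 9, 7]
reverse → [7, 9, 14, 1]
insert 2 at 0 → [2, 7, 9, 14, 1]
reverse → [1, 14, 9, 7, 2]
append 4 → [1, 14, 9, 7, 2, 4]
append data[-1]+data[-1] = 4+4 = 8 → [1, 14, 9, 7, 2, 4, 8]

[1, 14, 9, 7, 2, 4, 8]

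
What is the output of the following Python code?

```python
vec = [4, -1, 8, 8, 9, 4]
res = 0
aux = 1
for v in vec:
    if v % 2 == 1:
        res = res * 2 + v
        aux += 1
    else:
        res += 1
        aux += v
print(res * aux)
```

v=4: not odd, res = 0+1 = 1; aux=5
v=-1: odd, res = 1*2+(-1) = 1; aux=6
v=8: not odd, res = 1+1 = 2; aux=14
v=8: not odd, res = 2+1 = 3; aux=22
v=9: odd, res = 3*2+9 = 15; aux=23
v=4: not odd, res = 15+1 = 16; aux=27
res*aux = 16*27 = 432

432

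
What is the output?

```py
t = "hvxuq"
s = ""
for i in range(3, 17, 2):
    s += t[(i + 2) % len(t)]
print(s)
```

i=3: add t[0]='h' → 'h'
i=5: add t[2]='x' → 'hx'
i=7: add t[4]='q' → 'hxq'
i=9: add t[1]='v' → 'hxqv'
i=11: add t[3]='u' → 'hxqvu'
i=13: add t[0]='h' → 'hxqvuh'
i=15: add t[2]='x' → 'hxqvuhx'

hxqvuhx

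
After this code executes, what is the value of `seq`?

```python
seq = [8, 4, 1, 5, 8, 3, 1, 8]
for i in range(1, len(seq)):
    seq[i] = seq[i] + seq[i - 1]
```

[8, 12, 13, 18, 26, 29, 30, 38]

i=1: seq[1] = 4+8 = 12 → [8, 12, 1, 5, 8, 3, 1, 8]
i=2: seq[2] = 1+12 = 13 → [8, 12, 13, 5, 8, 3, 1, 8]
i=3: seq[3] = 5+13 = 18 → [8, 12, 13, 18, 8, 3, 1, 8]
i=4: seq[4] = 8+18 = 26 → [8, 12, 13, 18, 26, 3, 1, 8]
i=5: seq[5] = 3+26 = 29 → [8, 12, 13, 18, 26, 29, 1, 8]
i=6: seq[6] = 1+29 = 30 → [8, 12, 13, 18, 26, 29, 30, 8]
i=7: seq[7] = 8+30 = 38 → [8, 12, 13, 18, 26, 29, 30, 38]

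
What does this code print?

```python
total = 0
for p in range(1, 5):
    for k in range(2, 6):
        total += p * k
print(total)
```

p=1,k=2: total = 0+2 = 2
p=1,k=3: total = 2+3 = 5
p=1,k=4: total = 5+4 = 9
p=1,k=5: total = 9+5 = 14
p=2,k=2: total = 14+4 = 18
p=2,k=3: total = 18+6 = 24
p=2,k=4: total = 24+8 = 32
p=2,k=5: total = 32+10 = 42
p=3,k=2: total = 42+6 = 48
p=3,k=3: total = 48+9 = 57
p=3,k=4: total = 57+12 = 69
p=3,k=5: total = 69+15 = 84
p=4,k=2: total = 84+8 = 92
p=4,k=3: total = 92+12 = 104
p=4,k=4: total = 104+16 = 120
p=4,k=5: total = 120+20 = 140

140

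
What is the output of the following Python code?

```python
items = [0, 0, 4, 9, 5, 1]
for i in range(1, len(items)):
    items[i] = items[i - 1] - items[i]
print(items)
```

i=1: items[1] = 0-0 = 0 → [0, 0, 4, 9, 5, 1]
i=2: items[2] = 0-4 = -4 → [0, 0, -4, 9, 5, 1]
i=3: items[3] = (-4)-9 = -13 → [0, 0, -4, -13, 5, 1]
i=4: items[4] = (-13)-5 = -18 → [0, 0, -4, -13, -18, 1]
i=5: items[5] = (-18)-1 = -19 → [0, 0, -4, -13, -18, -19]

[0, 0, -4, -13, -18, -19]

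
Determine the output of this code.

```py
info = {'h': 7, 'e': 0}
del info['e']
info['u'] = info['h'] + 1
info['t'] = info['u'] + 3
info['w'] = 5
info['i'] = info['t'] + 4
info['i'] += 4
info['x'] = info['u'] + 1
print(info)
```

{'h': 7, 'u': 8, 't': 11, 'w': 5, 'i': 19, 'x': 9}

del 'e' → {'h': 7}
info['u'] = info['h']+1 = 8 → {'h': 7, 'u': 8}
info['t'] = info['u']+3 = 11 → {'h': 7, 'u': 8, 't': 11}
info['w'] = 5 → {'h': 7, 'u': 8, 't': 11, 'w': 5}
info['i'] = info['t']+4 = 15 → {'h': 7, 'u': 8, 't': 11, 'w': 5, 'i': 15}
info['i'] = 15+4 = 19 → {'h': 7, 'u': 8, 't': 11, 'w': 5, 'i': 19}
info['x'] = info['u']+1 = 9 → {'h': 7, 'u': 8, 't': 11, 'w': 5, 'i': 19, 'x': 9}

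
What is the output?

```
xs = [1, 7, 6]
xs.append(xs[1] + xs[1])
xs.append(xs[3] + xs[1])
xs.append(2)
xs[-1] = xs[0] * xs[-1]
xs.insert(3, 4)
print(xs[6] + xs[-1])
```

append xs[1]+xs[1] = 7+7 = 14 → [1, 7, 6, 14]
append xs[3]+xs[1] = 14+7 = 21 → [1, 7, 6, 14, 21]
append 2 → [1, 7, 6, 14, 21, 2]
xs[-1] = xs[0]*xs[-1] = 1*2 = 2 → [1, 7, 6, 14, 21, 2]
insert 4 at 3 → [1, 7, 6, 4, 14, 21, 2]
xs[6]+xs[-1] = 2+2 = 4

4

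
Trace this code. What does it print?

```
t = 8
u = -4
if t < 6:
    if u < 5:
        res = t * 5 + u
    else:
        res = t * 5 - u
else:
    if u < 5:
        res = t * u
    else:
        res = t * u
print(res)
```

-32

t=8, u=-4
t < 6 is False; u < 5 is True
→ res = t * u = -32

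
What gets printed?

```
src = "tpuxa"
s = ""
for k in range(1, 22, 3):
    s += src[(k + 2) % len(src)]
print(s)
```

xpautxp

k=1: add src[3]='x' → 'x'
k=4: add src[1]='p' → 'xp'
k=7: add src[4]='a' → 'xpa'
k=10: add src[2]='u' → 'xpau'
k=13: add src[0]='t' → 'xpaut'
k=16: add src[3]='x' → 'xpautx'
k=19: add src[1]='p' → 'xpautxp'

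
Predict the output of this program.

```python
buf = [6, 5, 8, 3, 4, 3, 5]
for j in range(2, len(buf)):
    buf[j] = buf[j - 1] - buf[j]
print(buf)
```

[6, 5, -3, -6, -10, -13, -18]

j=2: buf[2] = 5-8 = -3 → [6, 5, -3, 3, 4, 3, 5]
j=3: buf[3] = (-3)-3 = -6 → [6, 5, -3, -6, 4, 3, 5]
j=4: buf[4] = (-6)-4 = -10 → [6, 5, -3, -6, -10, 3, 5]
j=5: buf[5] = (-10)-3 = -13 → [6, 5, -3, -6, -10, -13, 5]
j=6: buf[6] = (-13)-5 = -18 → [6, 5, -3, -6, -10, -13, -18]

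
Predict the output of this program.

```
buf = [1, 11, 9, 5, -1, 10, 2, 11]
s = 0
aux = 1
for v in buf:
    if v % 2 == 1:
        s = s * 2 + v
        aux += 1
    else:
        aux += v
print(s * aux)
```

5871

v=1: odd, s = 0*2+1 = 1; aux=2
v=11: odd, s = 1*2+11 = 13; aux=3
v=9: odd, s = 13*2+9 = 35; aux=4
v=5: odd, s = 35*2+5 = 75; aux=5
v=-1: odd, s = 75*2+(-1) = 149; aux=6
v=10: not odd; aux=16
v=2: not odd; aux=18
v=11: odd, s = 149*2+11 = 309; aux=19
s*aux = 309*19 = 5871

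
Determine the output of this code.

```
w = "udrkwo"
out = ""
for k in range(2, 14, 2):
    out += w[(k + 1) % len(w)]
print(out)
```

k=2: add w[3]='k' → 'k'
k=4: add w[5]='o' → 'ko'
k=6: add w[1]='d' → 'kod'
k=8: add w[3]='k' → 'kodk'
k=10: add w[5]='o' → 'kodko'
k=12: add w[1]='d' → 'kodkod'

kodkod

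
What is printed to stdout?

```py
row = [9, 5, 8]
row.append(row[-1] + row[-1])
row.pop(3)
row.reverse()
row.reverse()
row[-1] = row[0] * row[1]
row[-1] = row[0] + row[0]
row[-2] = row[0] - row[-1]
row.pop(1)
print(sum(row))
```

append row[-1]+row[-1] = 8+8 = 16 → [9, 5, 8, 16]
pop(3) removes 16 → [9, 5, 8]
reverse → [8, 5, 9]
reverse → [9, 5, 8]
row[-1] = row[0]*row[1] = 9*5 = 45 → [9, 5, 45]
row[-1] = row[0]+row[0] = 9+9 = 18 → [9, 5, 18]
row[-2] = row[0]-row[-1] = 9-18 = -9 → [9, -9, 18]
pop(1) removes -9 → [9, 18]
sum = 27

27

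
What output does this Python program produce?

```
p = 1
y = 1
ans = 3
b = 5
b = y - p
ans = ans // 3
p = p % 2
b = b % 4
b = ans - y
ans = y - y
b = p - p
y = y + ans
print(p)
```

b = 1-1 = 0
ans = 3//3 = 1
p = 1%2 = 1
b = 0%4 = 0
b = 1-1 = 0
ans = 1-1 = 0
b = 1-1 = 0
y = 1+0 = 1

1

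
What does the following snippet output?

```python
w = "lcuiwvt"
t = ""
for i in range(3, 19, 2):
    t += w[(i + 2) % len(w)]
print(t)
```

vluwtciv

i=3: add w[5]='v' → 'v'
i=5: add w[0]='l' → 'vl'
i=7: add w[2]='u' → 'vlu'
i=9: add w[4]='w' → 'vluw'
i=11: add w[6]='t' → 'vluwt'
i=13: add w[1]='c' → 'vluwtc'
i=15: add w[3]='i' → 'vluwtci'
i=17: add w[5]='v' → 'vluwtciv'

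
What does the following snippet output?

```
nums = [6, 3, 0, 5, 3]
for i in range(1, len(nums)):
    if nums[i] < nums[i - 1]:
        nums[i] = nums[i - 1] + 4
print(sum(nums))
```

70

i=1: 3<6, nums[1] = 6+4 = 10 → [6, 10, 0, 5, 3]
i=2: 0<10, nums[2] = 10+4 = 14 → [6, 10, 14, 5, 3]
i=3: 5<14, nums[3] = 14+4 = 18 → [6, 10, 14, 18, 3]
i=4: 3<18, nums[4] = 18+4 = 22 → [6, 10, 14, 18, 22]
sum = 70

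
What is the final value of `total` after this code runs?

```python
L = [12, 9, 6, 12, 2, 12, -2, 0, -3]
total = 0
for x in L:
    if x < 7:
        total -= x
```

-3

x=12: not <7
x=9: not <7
x=6: <7, total = 0-6 = -6
x=12: not <7
x=2: <7, total = (-6)-2 = -8
x=12: not <7
x=-2: <7, total = (-8)-(-2) = -6
x=0: <7, total = (-6)-0 = -6
x=-3: <7, total = (-6)-(-3) = -3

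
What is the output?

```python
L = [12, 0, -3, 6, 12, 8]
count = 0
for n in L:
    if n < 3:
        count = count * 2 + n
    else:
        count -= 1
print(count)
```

-10

n=12: not <3, count = 0-1 = -1
n=0: <3, count = (-1)*2+0 = -2
n=-3: <3, count = (-2)*2+(-3) = -7
n=6: not <3, count = (-7)-1 = -8
n=12: not <3, count = (-8)-1 = -9
n=8: not <3, count = (-9)-1 = -10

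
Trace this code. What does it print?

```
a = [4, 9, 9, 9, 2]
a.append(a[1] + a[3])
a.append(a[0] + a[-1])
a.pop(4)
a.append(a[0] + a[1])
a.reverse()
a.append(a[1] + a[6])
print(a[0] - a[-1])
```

append a[1]+a[3] = 9+9 = 18 → [4, 9, 9, 9, 2, 18]
append a[0]+a[-1] = 4+18 = 22 → [4, 9, 9, 9, 2, 18, 22]
pop(4) removes 2 → [4, 9, 9, 9, 18, 22]
append a[0]+a[1] = 4+9 = 13 → [4, 9, 9, 9, 18, 22, 13]
reverse → [13, 22, 18, 9, 9, 9, 4]
append a[1]+a[6] = 22+4 = 26 → [13, 22, 18, 9, 9, 9, 4, 26]
a[0]-a[-1] = 13-26 = -13

-13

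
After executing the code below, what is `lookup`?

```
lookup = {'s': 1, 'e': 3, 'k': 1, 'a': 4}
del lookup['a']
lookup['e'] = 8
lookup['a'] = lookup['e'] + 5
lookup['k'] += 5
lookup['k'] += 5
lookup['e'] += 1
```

{'s': 1, 'e': 9, 'k': 11, 'a': 13}

del 'a' → {'s': 1, 'e': 3, 'k': 1}
lookup['e'] = 8 → {'s': 1, 'e': 8, 'k': 1}
lookup['a'] = lookup['e']+5 = 13 → {'s': 1, 'e': 8, 'k': 1, 'a': 13}
lookup['k'] = 1+5 = 6 → {'s': 1, 'e': 8, 'k': 6, 'a': 13}
lookup['k'] = 6+5 = 11 → {'s': 1, 'e': 8, 'k': 11, 'a': 13}
lookup['e'] = 8+1 = 9 → {'s': 1, 'e': 9, 'k': 11, 'a': 13}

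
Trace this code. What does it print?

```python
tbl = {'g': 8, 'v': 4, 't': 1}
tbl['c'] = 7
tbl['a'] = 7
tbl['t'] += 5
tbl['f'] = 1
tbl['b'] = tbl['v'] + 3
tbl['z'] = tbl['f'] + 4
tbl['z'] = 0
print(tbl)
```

tbl['c'] = 7 → {'g': 8, 'v': 4, 't': 1, 'c': 7}
tbl['a'] = 7 → {'g': 8, 'v': 4, 't': 1, 'c': 7, 'a': 7}
tbl['t'] = 1+5 = 6 → {'g': 8, 'v': 4, 't': 6, 'c': 7, 'a': 7}
tbl['f'] = 1 → {'g': 8, 'v': 4, 't': 6, 'c': 7, 'a': 7, 'f': 1}
tbl['b'] = tbl['v']+3 = 7 → {'g': 8, 'v': 4, 't': 6, 'c': 7, 'a': 7, 'f': 1, 'b': 7}
tbl['z'] = tbl['f']+4 = 5 → {'g': 8, 'v': 4, 't': 6, 'c': 7, 'a': 7, 'f': 1, 'b': 7, 'z': 5}
tbl['z'] = 0 → {'g': 8, 'v': 4, 't': 6, 'c': 7, 'a': 7, 'f': 1, 'b': 7, 'z': 0}

{'g': 8, 'v': 4, 't': 6, 'c': 7, 'a': 7, 'f': 1, 'b': 7, 'z': 0}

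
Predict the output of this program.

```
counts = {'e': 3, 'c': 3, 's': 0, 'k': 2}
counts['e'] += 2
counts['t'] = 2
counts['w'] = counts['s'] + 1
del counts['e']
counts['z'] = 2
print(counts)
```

{'c': 3, 's': 0, 'k': 2, 't': 2, 'w': 1, 'z': 2}

counts['e'] = 3+2 = 5 → {'e': 5, 'c': 3, 's': 0, 'k': 2}
counts['t'] = 2 → {'e': 5, 'c': 3, 's': 0, 'k': 2, 't': 2}
counts['w'] = counts['s']+1 = 1 → {'e': 5, 'c': 3, 's': 0, 'k': 2, 't': 2, 'w': 1}
del 'e' → {'c': 3, 's': 0, 'k': 2, 't': 2, 'w': 1}
counts['z'] = 2 → {'c': 3, 's': 0, 'k': 2, 't': 2, 'w': 1, 'z': 2}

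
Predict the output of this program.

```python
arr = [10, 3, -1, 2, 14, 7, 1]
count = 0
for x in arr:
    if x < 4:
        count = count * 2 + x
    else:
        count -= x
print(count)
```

-177

x=10: not <4, count = 0-10 = -10
x=3: <4, count = (-10)*2+3 = -17
x=-1: <4, count = (-17)*2+(-1) = -35
x=2: <4, count = (-35)*2+2 = -68
x=14: not <4, count = (-68)-14 = -82
x=7: not <4, count = (-82)-7 = -89
x=1: <4, count = (-89)*2+1 = -177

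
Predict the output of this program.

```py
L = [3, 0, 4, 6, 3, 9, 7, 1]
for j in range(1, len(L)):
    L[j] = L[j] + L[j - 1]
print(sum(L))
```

j=1: L[1] = 0+3 = 3 → [3, 3, 4, 6, 3, 9, 7, 1]
j=2: L[2] = 4+3 = 7 → [3, 3, 7, 6, 3, 9, 7, 1]
j=3: L[3] = 6+7 = 13 → [3, 3, 7, 13, 3, 9, 7, 1]
j=4: L[4] = 3+13 = 16 → [3, 3, 7, 13, 16, 9, 7, 1]
j=5: L[5] = 9+16 = 25 → [3, 3, 7, 13, 16, 25, 7, 1]
j=6: L[6] = 7+25 = 32 → [3, 3, 7, 13, 16, 25, 32, 1]
j=7: L[7] = 1+32 = 33 → [3, 3, 7, 13, 16, 25, 32, 33]
sum = 132

132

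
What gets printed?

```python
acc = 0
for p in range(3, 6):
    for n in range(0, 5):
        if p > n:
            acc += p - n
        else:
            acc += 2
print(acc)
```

p=3,n=0: 3>0, acc = 0+3 = 3
p=3,n=1: 3>1, acc = 3+2 = 5
p=3,n=2: 3>2, acc = 5+1 = 6
p=3,n=3: not 3>3, acc = 6+2 = 8
p=3,n=4: not 3>4, acc = 8+2 = 10
p=4,n=0: 4>0, acc = 10+4 = 14
p=4,n=1: 4>1, acc = 14+3 = 17
p=4,n=2: 4>2, acc = 17+2 = 19
p=4,n=3: 4>3, acc = 19+1 = 20
p=4,n=4: not 4>4, acc = 20+2 = 22
p=5,n=0: 5>0, acc = 22+5 = 27
p=5,n=1: 5>1, acc = 27+4 = 31
p=5,n=2: 5>2, acc = 31+3 = 34
p=5,n=3: 5>3, acc = 34+2 = 36
p=5,n=4: 5>4, acc = 36+1 = 37

37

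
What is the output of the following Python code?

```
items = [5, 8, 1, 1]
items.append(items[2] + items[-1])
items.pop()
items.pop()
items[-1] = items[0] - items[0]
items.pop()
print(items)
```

append items[2]+items[-1] = 1+1 = 2 → [5, 8, 1, 1, 2]
pop() removes 2 → [5, 8, 1, 1]
pop() removes 1 → [5, 8, 1]
items[-1] = items[0]-items[0] = 5-5 = 0 → [5, 8, 0]
pop() removes 0 → [5, 8]

[5, 8]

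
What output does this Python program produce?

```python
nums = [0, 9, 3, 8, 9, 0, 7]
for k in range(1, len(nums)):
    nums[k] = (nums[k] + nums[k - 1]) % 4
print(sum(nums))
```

3

k=1: nums[1] = (9+0)%4 = 1 → [0, 1, 3, 8, 9, 0, 7]
k=2: nums[2] = (3+1)%4 = 0 → [0, 1, 0, 8, 9, 0, 7]
k=3: nums[3] = (8+0)%4 = 0 → [0, 1, 0, 0, 9, 0, 7]
k=4: nums[4] = (9+0)%4 = 1 → [0, 1, 0, 0, 1, 0, 7]
k=5: nums[5] = (0+1)%4 = 1 → [0, 1, 0, 0, 1, 1, 7]
k=6: nums[6] = (7+1)%4 = 0 → [0, 1, 0, 0, 1, 1, 0]
sum = 3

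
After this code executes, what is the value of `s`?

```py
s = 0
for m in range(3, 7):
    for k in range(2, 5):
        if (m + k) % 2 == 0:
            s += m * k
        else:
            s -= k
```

m=3,k=2: odd sum, s = 0-2 = -2
m=3,k=3: even sum, s = (-2)+9 = 7
m=3,k=4: odd sum, s = 7-4 = 3
m=4,k=2: even sum, s = 3+8 = 11
m=4,k=3: odd sum, s = 11-3 = 8
m=4,k=4: even sum, s = 8+16 = 24
m=5,k=2: odd sum, s = 24-2 = 22
m=5,k=3: even sum, s = 22+15 = 37
m=5,k=4: odd sum, s = 37-4 = 33
m=6,k=2: even sum, s = 33+12 = 45
m=6,k=3: odd sum, s = 45-3 = 42
m=6,k=4: even sum, s = 42+24 = 66

66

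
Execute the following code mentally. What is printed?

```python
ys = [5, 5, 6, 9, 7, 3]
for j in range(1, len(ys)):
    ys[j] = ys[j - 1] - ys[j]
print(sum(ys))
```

-63

j=1: ys[1] = 5-5 = 0 → [5, 0, 6, 9, 7, 3]
j=2: ys[2] = 0-6 = -6 → [5, 0, -6, 9, 7, 3]
j=3: ys[3] = (-6)-9 = -15 → [5, 0, -6, -15, 7, 3]
j=4: ys[4] = (-15)-7 = -22 → [5, 0, -6, -15, -22, 3]
j=5: ys[5] = (-22)-3 = -25 → [5, 0, -6, -15, -22, -25]
sum = -63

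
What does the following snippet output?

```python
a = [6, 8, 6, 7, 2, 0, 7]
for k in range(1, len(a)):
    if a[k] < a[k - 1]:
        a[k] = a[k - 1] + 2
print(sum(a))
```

k=1: 8>=6, unchanged → [6, 8, 6, 7, 2, 0, 7]
k=2: 6<8, a[2] = 8+2 = 10 → [6, 8, 10, 7, 2, 0, 7]
k=3: 7<10, a[3] = 10+2 = 12 → [6, 8, 10, 12, 2, 0, 7]
k=4: 2<12, a[4] = 12+2 = 14 → [6, 8, 10, 12, 14, 0, 7]
k=5: 0<14, a[5] = 14+2 = 16 → [6, 8, 10, 12, 14, 16, 7]
k=6: 7<16, a[6] = 16+2 = 18 → [6, 8, 10, 12, 14, 16, 18]
sum = 84

84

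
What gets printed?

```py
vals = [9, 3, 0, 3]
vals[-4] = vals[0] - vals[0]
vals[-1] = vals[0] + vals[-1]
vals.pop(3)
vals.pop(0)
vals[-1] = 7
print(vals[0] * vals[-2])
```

9

vals[-4] = vals[0]-vals[0] = 9-9 = 0 → [0, 3, 0, 3]
vals[-1] = vals[0]+vals[-1] = 0+3 = 3 → [0, 3, 0, 3]
pop(3) removes 3 → [0, 3, 0]
pop(0) removes 0 → [3, 0]
vals[-1] = 7 → [3, 7]
vals[0]*vals[-2] = 3*3 = 9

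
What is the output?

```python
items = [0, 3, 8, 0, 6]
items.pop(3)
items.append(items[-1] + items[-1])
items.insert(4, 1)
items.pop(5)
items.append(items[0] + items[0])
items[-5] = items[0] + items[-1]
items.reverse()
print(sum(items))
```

pop(3) removes 0 → [0, 3, 8, 6]
append items[-1]+items[-1] = 6+6 = 12 → [0, 3, 8, 6, 12]
insert 1 at 4 → [0, 3, 8, 6, 1, 12]
pop(5) removes 12 → [0, 3, 8, 6, 1]
append items[0]+items[0] = 0+0 = 0 → [0, 3, 8, 6, 1, 0]
items[-5] = items[0]+items[-1] = 0+0 = 0 → [0, 0, 8, 6, 1, 0]
reverse → [0, 1, 6, 8, 0, 0]
sum = 15

15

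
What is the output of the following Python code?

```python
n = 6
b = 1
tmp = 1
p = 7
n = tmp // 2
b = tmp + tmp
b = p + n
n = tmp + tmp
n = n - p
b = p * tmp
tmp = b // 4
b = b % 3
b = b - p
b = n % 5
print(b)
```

0

n = 1//2 = 0
b = 1+1 = 2
b = 7+0 = 7
n = 1+1 = 2
n = 2-7 = -5
b = 7*1 = 7
tmp = 7//4 = 1
b = 7%3 = 1
b = 1-7 = -6
b = (-5)%5 = 0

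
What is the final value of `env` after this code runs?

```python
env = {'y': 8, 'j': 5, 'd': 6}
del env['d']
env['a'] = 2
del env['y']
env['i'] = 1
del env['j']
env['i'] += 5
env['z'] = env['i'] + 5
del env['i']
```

del 'd' → {'y': 8, 'j': 5}
env['a'] = 2 → {'y': 8, 'j': 5, 'a': 2}
del 'y' → {'j': 5, 'a': 2}
env['i'] = 1 → {'j': 5, 'a': 2, 'i': 1}
del 'j' → {'a': 2, 'i': 1}
env['i'] = 1+5 = 6 → {'a': 2, 'i': 6}
env['z'] = env['i']+5 = 11 → {'a': 2, 'i': 6, 'z': 11}
del 'i' → {'a': 2, 'z': 11}

{'a': 2, 'z': 11}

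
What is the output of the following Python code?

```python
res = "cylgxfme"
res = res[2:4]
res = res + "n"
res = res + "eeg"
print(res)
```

slice [2:4] → 'lg'
+ 'n' → 'lgn'
+ 'eeg' → 'lgneeg'

lgneeg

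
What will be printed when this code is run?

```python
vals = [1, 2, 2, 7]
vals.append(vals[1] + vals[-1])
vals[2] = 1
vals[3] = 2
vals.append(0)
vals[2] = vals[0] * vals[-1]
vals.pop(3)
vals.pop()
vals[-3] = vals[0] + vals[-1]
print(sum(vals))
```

append vals[1]+vals[-1] = 2+7 = 9 → [1, 2, 2, 7, 9]
vals[2] = 1 → [1, 2, 1, 7, 9]
vals[3] = 2 → [1, 2, 1, 2, 9]
append 0 → [1, 2, 1, 2, 9, 0]
vals[2] = vals[0]*vals[-1] = 1*0 = 0 → [1, 2, 0, 2, 9, 0]
pop(3) removes 2 → [1, 2, 0, 9, 0]
pop() removes 0 → [1, 2, 0, 9]
vals[-3] = vals[0]+vals[-1] = 1+9 = 10 → [1, 10, 0, 9]
sum = 20

20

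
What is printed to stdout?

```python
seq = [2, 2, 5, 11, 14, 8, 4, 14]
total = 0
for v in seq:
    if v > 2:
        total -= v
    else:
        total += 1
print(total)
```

v=2: not >2, total = 0+1 = 1
v=2: not >2, total = 1+1 = 2
v=5: >2, total = 2-5 = -3
v=11: >2, total = (-3)-11 = -14
v=14: >2, total = (-14)-14 = -28
v=8: >2, total = (-28)-8 = -36
v=4: >2, total = (-36)-4 = -40
v=14: >2, total = (-40)-14 = -54

-54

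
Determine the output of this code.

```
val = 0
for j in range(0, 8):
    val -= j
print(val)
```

j=0: val = 0-0 = 0
j=1: val = 0-1 = -1
j=2: val = (-1)-2 = -3
j=3: val = (-3)-3 = -6
j=4: val = (-6)-4 = -10
j=5: val = (-10)-5 = -15
j=6: val = (-15)-6 = -21
j=7: val = (-21)-7 = -28

-28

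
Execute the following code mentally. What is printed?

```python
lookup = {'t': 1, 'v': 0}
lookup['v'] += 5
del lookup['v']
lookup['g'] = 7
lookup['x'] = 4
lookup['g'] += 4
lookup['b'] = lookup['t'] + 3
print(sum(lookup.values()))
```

20

lookup['v'] = 0+5 = 5 → {'t': 1, 'v': 5}
del 'v' → {'t': 1}
lookup['g'] = 7 → {'t': 1, 'g': 7}
lookup['x'] = 4 → {'t': 1, 'g': 7, 'x': 4}
lookup['g'] = 7+4 = 11 → {'t': 1, 'g': 11, 'x': 4}
lookup['b'] = lookup['t']+3 = 4 → {'t': 1, 'g': 11, 'x': 4, 'b': 4}
sum of values = 20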